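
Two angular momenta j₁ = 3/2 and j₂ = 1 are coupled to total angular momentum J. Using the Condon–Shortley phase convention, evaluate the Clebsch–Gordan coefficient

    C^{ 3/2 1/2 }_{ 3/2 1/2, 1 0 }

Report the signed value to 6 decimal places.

triangle: 1!×2!×1!/5! = 2/120
(j±m)!: 2!×1!×1!×1!×2!×1! = 4
prefactor² = (2J+1)×Δ×N² = 4/15
  k=0: +1/(0!×1!×1!×1!×1!×0!) = 1
  k=1: −1/(1!×0!×0!×0!×2!×1!) = -1/2
Σ = 1/2  ⇒  CG² = 4/15×1/2² = 1/15
CG = +√(1/15) = +0.258199

+√(1/15) ≈ +0.258199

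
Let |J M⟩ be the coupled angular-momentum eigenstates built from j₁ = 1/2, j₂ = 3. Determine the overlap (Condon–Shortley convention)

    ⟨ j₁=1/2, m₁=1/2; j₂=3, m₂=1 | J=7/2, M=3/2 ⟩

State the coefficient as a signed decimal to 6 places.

+√(5/7) = +0.845154

j₁+j₂−J=0  J+j₁−j₂=1  J−j₁+j₂=6  j₁+j₂+J+1=8
(j₁±m₁, j₂±m₂, J±M) = (1,0,4,2,5,2)
P² = 11520/7
sum k=0..0:
  [0] +1/48 = 1/48
S = 1/48
C² = P²·S² = 5/7 ; C = +0.845154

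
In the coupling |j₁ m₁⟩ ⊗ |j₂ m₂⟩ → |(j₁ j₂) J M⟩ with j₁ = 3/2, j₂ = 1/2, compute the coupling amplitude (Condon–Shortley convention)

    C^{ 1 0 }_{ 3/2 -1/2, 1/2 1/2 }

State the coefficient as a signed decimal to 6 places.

−√(1/2) = -0.707107

j₁+j₂−J=1  J+j₁−j₂=2  J−j₁+j₂=0  j₁+j₂+J+1=4
(j₁±m₁, j₂±m₂, J±M) = (1,2,1,0,1,1)
P² = 1/2
sum k=1..1:
  [1] −1/1 = -1
S = -1
C² = P²·S² = 1/2 ; C = -0.707107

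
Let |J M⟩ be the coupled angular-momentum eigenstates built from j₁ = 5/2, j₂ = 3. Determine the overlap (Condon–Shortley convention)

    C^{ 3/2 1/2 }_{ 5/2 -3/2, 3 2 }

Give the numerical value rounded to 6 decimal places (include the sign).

√[4·4!1!2!/8! · 1!4!5!1!2!1!] = √(192/7)
  +(−1)^3/∏(3,1,1,2,0,0)! = -1/12  (running -1/12)
  +(−1)^4/∏(4,0,0,1,1,1)! = 1/24  (running -1/24)
⟨..|..⟩ = √(192/7)·(-1/24) = -0.218218

−√(1/21) = -0.218218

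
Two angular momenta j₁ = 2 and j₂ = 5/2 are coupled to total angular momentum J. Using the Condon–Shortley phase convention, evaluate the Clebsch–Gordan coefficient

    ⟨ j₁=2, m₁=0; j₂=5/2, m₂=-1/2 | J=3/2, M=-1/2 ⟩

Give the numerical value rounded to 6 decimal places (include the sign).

√[4·3!1!2!/7! · 2!2!2!3!1!2!] = √(32/35)
  +(−1)^1/∏(1,2,1,1,0,1)! = -1/2  (running -1/2)
  +(−1)^2/∏(2,1,0,0,1,2)! = 1/4  (running -1/4)
⟨..|..⟩ = √(32/35)·(-1/4) = -0.239046

−√(2/35) = -0.239046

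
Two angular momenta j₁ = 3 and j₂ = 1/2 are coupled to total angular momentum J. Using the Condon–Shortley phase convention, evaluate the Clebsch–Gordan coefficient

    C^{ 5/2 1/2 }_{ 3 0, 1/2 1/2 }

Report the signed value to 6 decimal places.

-0.654654  (= −√(3/7))

j₁+j₂−J=1  J+j₁−j₂=5  J−j₁+j₂=0  j₁+j₂+J+1=7
(j₁±m₁, j₂±m₂, J±M) = (3,3,1,0,3,2)
P² = 432/7
sum k=1..1:
  [1] −1/12 = -1/12
S = -1/12
C² = P²·S² = 3/7 ; C = -0.654654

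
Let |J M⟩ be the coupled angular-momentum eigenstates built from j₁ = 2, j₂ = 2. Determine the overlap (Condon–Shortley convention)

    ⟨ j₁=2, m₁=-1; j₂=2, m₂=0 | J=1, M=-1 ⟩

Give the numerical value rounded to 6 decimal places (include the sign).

triangle: 3!×1!×1!/6! = 6/720
(j±m)!: 1!×3!×2!×2!×0!×2! = 48
prefactor² = (2J+1)×Δ×N² = 6/5
  k=2: +1/(2!×1!×1!×0!×0!×1!) = 1/2
Σ = 1/2  ⇒  CG² = 6/5×1/2² = 3/10
CG = +√(3/10) = +0.547723

+0.547723  (= +√(3/10))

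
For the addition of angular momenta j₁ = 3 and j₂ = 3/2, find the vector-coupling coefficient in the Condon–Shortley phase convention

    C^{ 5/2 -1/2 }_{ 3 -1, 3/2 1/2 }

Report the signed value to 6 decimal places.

-0.119523  (= −√(1/70))

triangle: 2!×4!×1!/8! = 48/40320
(j±m)!: 2!×4!×2!×1!×2!×3! = 1152
prefactor² = (2J+1)×Δ×N² = 288/35
  k=1: −1/(1!×1!×3!×1!×1!×0!) = -1/6
  k=2: +1/(2!×0!×2!×0!×2!×1!) = 1/8
Σ = -1/24  ⇒  CG² = 288/35×(-1/24)² = 1/70
CG = −√(1/70) = -0.119523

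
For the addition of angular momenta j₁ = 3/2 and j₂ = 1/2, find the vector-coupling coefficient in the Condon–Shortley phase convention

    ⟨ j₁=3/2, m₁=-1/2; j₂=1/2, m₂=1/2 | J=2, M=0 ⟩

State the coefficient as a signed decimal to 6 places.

√[5·0!3!1!/5! · 1!2!1!0!2!2!] = √(2)
  +(−1)^0/∏(0,0,2,1,1,0)! = 1/2  (running 1/2)
⟨..|..⟩ = √(2)·(1/2) = +0.707107

+0.707107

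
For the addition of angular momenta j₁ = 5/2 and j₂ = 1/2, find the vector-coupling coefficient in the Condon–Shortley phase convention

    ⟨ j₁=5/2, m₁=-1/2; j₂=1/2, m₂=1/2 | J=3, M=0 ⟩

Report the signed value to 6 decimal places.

√[7·0!5!1!/7! · 2!3!1!0!3!3!] = √(72)
  +(−1)^0/∏(0,0,3,1,2,0)! = 1/12  (running 1/12)
⟨..|..⟩ = √(72)·(1/12) = +0.707107

+0.707107  (= +√(1/2))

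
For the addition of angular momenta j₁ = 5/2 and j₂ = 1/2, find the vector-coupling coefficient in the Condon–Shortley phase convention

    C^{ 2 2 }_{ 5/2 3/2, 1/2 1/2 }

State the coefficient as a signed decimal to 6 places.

-0.408248

j₁+j₂−J=1  J+j₁−j₂=4  J−j₁+j₂=0  j₁+j₂+J+1=6
(j₁±m₁, j₂±m₂, J±M) = (4,1,1,0,4,0)
P² = 96
sum k=1..1:
  [1] −1/24 = -1/24
S = -1/24
C² = P²·S² = 1/6 ; C = -0.408248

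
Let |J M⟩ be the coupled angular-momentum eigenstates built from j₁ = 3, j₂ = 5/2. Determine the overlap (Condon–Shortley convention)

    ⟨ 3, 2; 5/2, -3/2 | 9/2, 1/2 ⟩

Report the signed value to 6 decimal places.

j₁+j₂−J=1  J+j₁−j₂=5  J−j₁+j₂=4  j₁+j₂+J+1=11
(j₁±m₁, j₂±m₂, J±M) = (5,1,1,4,5,4)
P² = 460800/77
sum k=0..1:
  [0] +1/144 = 1/144
  [1] −1/2880 = -1/2880
S = 19/2880
C² = P²·S² = 361/1386 ; C = +0.510355

+√(361/1386) = +0.510355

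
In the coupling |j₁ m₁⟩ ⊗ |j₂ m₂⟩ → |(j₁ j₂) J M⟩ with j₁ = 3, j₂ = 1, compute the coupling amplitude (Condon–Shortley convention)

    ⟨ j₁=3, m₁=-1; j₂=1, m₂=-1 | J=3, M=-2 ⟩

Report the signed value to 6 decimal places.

triangle: 1!×5!×1!/8! = 120/40320
(j±m)!: 2!×4!×0!×2!×1!×5! = 11520
prefactor² = (2J+1)×Δ×N² = 240
  k=0: +1/(0!×1!×4!×0!×1!×1!) = 1/24
Σ = 1/24  ⇒  CG² = 240×1/24² = 5/12
CG = +√(5/12) = +0.645497

+0.645497  (= +√(5/12))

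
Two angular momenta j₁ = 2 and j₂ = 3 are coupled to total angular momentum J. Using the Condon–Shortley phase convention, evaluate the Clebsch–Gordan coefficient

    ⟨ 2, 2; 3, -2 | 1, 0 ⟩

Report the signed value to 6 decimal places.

j₁+j₂−J=4  J+j₁−j₂=0  J−j₁+j₂=2  j₁+j₂+J+1=7
(j₁±m₁, j₂±m₂, J±M) = (4,0,1,5,1,1)
P² = 576/7
sum k=0..0:
  [0] +1/24 = 1/24
S = 1/24
C² = P²·S² = 1/7 ; C = +0.377964

+√(1/7) = +0.377964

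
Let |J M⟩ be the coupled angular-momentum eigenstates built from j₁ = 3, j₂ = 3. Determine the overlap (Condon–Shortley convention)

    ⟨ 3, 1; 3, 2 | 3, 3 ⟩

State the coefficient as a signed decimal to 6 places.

triangle: 3!·3!·3!/10! = 216/3628800
(j±m)!: 4!·2!·5!·1!·6!·0! = 4147200
prefactor² = (2J+1)·Δ·N² = 1728
  k=2: +1/(2!·1!·0!·3!·3!·0!) = 1/72
Σ = 1/72  ⇒  CG² = 1728·1/72² = 1/3
CG = +√(1/3) = +0.577350

+0.577350  (= +√(1/3))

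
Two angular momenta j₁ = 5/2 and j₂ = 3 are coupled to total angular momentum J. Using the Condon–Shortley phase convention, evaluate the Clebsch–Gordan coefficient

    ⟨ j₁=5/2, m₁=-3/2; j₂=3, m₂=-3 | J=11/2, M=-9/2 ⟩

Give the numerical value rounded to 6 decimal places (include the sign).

+√(5/11) ≈ +0.674200

triangle: 0!*5!*6!/12! = 86400/479001600
(j±m)!: 1!*4!*0!*6!*1!*10! = 62705664000
prefactor² = (2J+1)*Δ*N² = 1492992000/11
  k=0: +1/(0!*0!*4!*0!*1!*6!) = 1/17280
Σ = 1/17280  ⇒  CG² = 1492992000/11*1/17280² = 5/11
CG = +√(5/11) = +0.674200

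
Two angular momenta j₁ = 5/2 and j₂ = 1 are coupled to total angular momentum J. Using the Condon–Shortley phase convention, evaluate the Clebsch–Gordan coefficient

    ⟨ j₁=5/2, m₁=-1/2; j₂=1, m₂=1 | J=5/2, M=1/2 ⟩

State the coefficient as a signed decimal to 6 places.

−√(18/35) = -0.717137

√[6·1!4!1!/7! · 2!3!2!0!3!2!] = √(288/35)
  +(−1)^1/∏(1,0,2,1,2,0)! = -1/4  (running -1/4)
⟨..|..⟩ = √(288/35)·(-1/4) = -0.717137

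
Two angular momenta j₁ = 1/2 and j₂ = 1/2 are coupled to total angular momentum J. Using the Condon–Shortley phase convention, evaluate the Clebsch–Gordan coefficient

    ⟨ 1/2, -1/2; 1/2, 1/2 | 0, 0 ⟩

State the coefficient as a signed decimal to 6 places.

-0.707107  (= −√(1/2))

triangle: 1!×0!×0!/2! = 1/2
(j±m)!: 0!×1!×1!×0!×0!×0! = 1
prefactor² = (2J+1)×Δ×N² = 1/2
  k=1: −1/(1!×0!×0!×0!×0!×0!) = -1
Σ = -1  ⇒  CG² = 1/2×(-1)² = 1/2
CG = −√(1/2) = -0.707107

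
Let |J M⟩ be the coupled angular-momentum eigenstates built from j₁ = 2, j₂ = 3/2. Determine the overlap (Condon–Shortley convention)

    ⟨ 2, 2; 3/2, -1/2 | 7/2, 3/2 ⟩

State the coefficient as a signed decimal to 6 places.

√[8·0!4!3!/8! · 4!0!1!2!5!2!] = √(2304/7)
  +(−1)^0/∏(0,0,0,1,4,2)! = 1/48  (running 1/48)
⟨..|..⟩ = √(2304/7)·(1/48) = +0.377964

+√(1/7) = +0.377964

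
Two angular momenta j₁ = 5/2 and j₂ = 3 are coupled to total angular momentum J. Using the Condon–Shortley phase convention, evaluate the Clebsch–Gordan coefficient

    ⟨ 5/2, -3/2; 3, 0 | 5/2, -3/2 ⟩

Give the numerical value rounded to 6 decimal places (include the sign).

+√(7/30) ≈ +0.483046

j₁+j₂−J=3  J+j₁−j₂=2  J−j₁+j₂=3  j₁+j₂+J+1=9
(j₁±m₁, j₂±m₂, J±M) = (1,4,3,3,1,4)
P² = 864/35
sum k=2..3:
  [2] +1/8 = 1/8
  [3] −1/36 = -1/36
S = 7/72
C² = P²·S² = 7/30 ; C = +0.483046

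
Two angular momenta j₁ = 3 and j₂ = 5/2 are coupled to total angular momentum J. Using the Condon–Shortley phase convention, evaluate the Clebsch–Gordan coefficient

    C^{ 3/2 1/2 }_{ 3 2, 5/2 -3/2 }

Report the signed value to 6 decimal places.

j₁+j₂−J=4  J+j₁−j₂=2  J−j₁+j₂=1  j₁+j₂+J+1=8
(j₁±m₁, j₂±m₂, J±M) = (5,1,1,4,2,1)
P² = 192/7
sum k=0..1:
  [0] +1/24 = 1/24
  [1] −1/12 = -1/12
S = -1/24
C² = P²·S² = 1/21 ; C = -0.218218

-0.218218  (= −√(1/21))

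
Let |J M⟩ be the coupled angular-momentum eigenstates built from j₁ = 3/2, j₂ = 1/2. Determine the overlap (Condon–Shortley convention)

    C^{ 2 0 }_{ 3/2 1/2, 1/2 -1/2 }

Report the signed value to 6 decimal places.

+0.707107

j₁+j₂−J=0  J+j₁−j₂=3  J−j₁+j₂=1  j₁+j₂+J+1=5
(j₁±m₁, j₂±m₂, J±M) = (2,1,0,1,2,2)
P² = 2
sum k=0..0:
  [0] +1/2 = 1/2
S = 1/2
C² = P²·S² = 1/2 ; C = +0.707107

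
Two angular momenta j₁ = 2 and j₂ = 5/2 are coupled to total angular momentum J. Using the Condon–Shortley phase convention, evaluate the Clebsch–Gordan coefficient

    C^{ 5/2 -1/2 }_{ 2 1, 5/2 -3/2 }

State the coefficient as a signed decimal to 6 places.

j₁+j₂−J=2  J+j₁−j₂=2  J−j₁+j₂=3  j₁+j₂+J+1=8
(j₁±m₁, j₂±m₂, J±M) = (3,1,1,4,2,3)
P² = 216/35
sum k=0..1:
  [0] +1/4 = 1/4
  [1] −1/12 = -1/12
S = 1/6
C² = P²·S² = 6/35 ; C = +0.414039

+0.414039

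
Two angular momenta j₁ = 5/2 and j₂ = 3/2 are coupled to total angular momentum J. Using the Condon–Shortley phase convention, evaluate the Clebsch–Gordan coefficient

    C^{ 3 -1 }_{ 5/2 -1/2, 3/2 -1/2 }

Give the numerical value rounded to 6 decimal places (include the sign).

+0.129099

triangle: 1!*4!*2!/8! = 48/40320
(j±m)!: 2!*3!*1!*2!*2!*4! = 1152
prefactor² = (2J+1)*Δ*N² = 48/5
  k=0: +1/(0!*1!*3!*1!*1!*1!) = 1/6
  k=1: −1/(1!*0!*2!*0!*2!*2!) = -1/8
Σ = 1/24  ⇒  CG² = 48/5*1/24² = 1/60
CG = +√(1/60) = +0.129099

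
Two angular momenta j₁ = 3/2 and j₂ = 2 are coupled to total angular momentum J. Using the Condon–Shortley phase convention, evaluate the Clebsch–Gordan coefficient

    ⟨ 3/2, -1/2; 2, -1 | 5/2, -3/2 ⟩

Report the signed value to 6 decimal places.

+0.169031  (= +√(1/35))

triangle: 1!*2!*3!/7! = 12/5040
(j±m)!: 1!*2!*1!*3!*1!*4! = 288
prefactor² = (2J+1)*Δ*N² = 144/35
  k=0: +1/(0!*1!*2!*1!*0!*2!) = 1/4
  k=1: −1/(1!*0!*1!*0!*1!*3!) = -1/6
Σ = 1/12  ⇒  CG² = 144/35*1/12² = 1/35
CG = +√(1/35) = +0.169031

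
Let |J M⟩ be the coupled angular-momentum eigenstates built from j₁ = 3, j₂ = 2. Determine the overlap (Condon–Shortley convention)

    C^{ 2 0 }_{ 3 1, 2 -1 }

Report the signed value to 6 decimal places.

triangle: 3!*3!*1!/8! = 36/40320
(j±m)!: 4!*2!*1!*3!*2!*2! = 1152
prefactor² = (2J+1)*Δ*N² = 36/7
  k=0: +1/(0!*3!*2!*1!*1!*0!) = 1/12
  k=1: −1/(1!*2!*1!*0!*2!*1!) = -1/4
Σ = -1/6  ⇒  CG² = 36/7*(-1/6)² = 1/7
CG = −√(1/7) = -0.377964

−√(1/7) ≈ -0.377964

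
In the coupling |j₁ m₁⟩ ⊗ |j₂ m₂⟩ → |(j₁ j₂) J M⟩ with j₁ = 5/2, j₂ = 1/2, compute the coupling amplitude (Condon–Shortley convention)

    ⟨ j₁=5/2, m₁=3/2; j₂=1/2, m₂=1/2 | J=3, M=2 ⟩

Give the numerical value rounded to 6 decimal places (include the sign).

+0.912871

√[7·0!5!1!/7! · 4!1!1!0!5!1!] = √(480)
  +(−1)^0/∏(0,0,1,1,4,0)! = 1/24  (running 1/24)
⟨..|..⟩ = √(480)·(1/24) = +0.912871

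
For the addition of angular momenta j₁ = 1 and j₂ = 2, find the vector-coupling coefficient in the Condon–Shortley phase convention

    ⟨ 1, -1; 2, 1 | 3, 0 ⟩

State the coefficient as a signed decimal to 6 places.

triangle: 0!×2!×4!/7! = 48/5040
(j±m)!: 0!×2!×3!×1!×3!×3! = 432
prefactor² = (2J+1)×Δ×N² = 144/5
  k=0: +1/(0!×0!×2!×3!×0!×1!) = 1/12
Σ = 1/12  ⇒  CG² = 144/5×1/12² = 1/5
CG = +√(1/5) = +0.447214

+√(1/5) ≈ +0.447214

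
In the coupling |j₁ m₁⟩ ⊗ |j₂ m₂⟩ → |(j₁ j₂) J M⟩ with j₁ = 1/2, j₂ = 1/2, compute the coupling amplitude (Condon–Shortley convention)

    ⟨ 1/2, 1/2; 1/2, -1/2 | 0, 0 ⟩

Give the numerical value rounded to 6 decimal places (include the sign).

+√(1/2) ≈ +0.707107

triangle: 1!*0!*0!/2! = 1/2
(j±m)!: 1!*0!*0!*1!*0!*0! = 1
prefactor² = (2J+1)*Δ*N² = 1/2
  k=0: +1/(0!*1!*0!*0!*0!*0!) = 1
Σ = 1  ⇒  CG² = 1/2*1² = 1/2
CG = +√(1/2) = +0.707107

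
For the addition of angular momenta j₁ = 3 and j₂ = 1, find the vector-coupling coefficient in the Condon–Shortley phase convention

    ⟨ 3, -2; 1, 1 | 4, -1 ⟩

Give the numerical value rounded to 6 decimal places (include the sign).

triangle: 0!×6!×2!/9! = 1440/362880
(j±m)!: 1!×5!×2!×0!×3!×5! = 172800
prefactor² = (2J+1)×Δ×N² = 43200/7
  k=0: +1/(0!×0!×5!×2!×1!×0!) = 1/240
Σ = 1/240  ⇒  CG² = 43200/7×1/240² = 3/28
CG = +√(3/28) = +0.327327

+√(3/28) ≈ +0.327327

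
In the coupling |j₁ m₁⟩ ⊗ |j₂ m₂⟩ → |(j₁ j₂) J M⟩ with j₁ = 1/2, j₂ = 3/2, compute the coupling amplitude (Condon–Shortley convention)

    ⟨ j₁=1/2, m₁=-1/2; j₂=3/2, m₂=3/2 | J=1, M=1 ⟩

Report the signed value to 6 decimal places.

√[3·1!0!2!/4! · 0!1!3!0!2!0!] = √(3)
  +(−1)^1/∏(1,0,0,2,0,0)! = -1/2  (running -1/2)
⟨..|..⟩ = √(3)·(-1/2) = -0.866025

−√(3/4) ≈ -0.866025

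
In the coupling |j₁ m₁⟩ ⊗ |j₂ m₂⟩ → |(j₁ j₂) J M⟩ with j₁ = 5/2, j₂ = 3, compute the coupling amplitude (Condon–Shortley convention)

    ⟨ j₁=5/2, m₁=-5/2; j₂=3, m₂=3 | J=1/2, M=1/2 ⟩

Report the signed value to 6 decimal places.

-0.534522

triangle: 5!*0!*1!/7! = 120/5040
(j±m)!: 0!*5!*6!*0!*1!*0! = 86400
prefactor² = (2J+1)*Δ*N² = 28800/7
  k=5: −1/(5!*0!*0!*1!*0!*0!) = -1/120
Σ = -1/120  ⇒  CG² = 28800/7*(-1/120)² = 2/7
CG = −√(2/7) = -0.534522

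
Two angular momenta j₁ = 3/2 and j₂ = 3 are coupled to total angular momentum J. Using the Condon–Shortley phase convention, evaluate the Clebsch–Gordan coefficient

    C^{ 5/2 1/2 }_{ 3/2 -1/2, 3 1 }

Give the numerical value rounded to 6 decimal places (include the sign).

−√(1/70) ≈ -0.119523

triangle: 2!*1!*4!/8! = 48/40320
(j±m)!: 1!*2!*4!*2!*3!*2! = 1152
prefactor² = (2J+1)*Δ*N² = 288/35
  k=1: −1/(1!*1!*1!*3!*0!*1!) = -1/6
  k=2: +1/(2!*0!*0!*2!*1!*2!) = 1/8
Σ = -1/24  ⇒  CG² = 288/35*(-1/24)² = 1/70
CG = −√(1/70) = -0.119523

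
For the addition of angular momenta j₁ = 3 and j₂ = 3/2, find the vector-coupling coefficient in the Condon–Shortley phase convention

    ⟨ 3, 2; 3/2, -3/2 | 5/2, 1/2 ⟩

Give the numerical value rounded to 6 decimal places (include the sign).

+0.654654  (= +√(3/7))

triangle: 2!×4!×1!/8! = 48/40320
(j±m)!: 5!×1!×0!×3!×3!×2! = 8640
prefactor² = (2J+1)×Δ×N² = 432/7
  k=0: +1/(0!×2!×1!×0!×3!×1!) = 1/12
Σ = 1/12  ⇒  CG² = 432/7×1/12² = 3/7
CG = +√(3/7) = +0.654654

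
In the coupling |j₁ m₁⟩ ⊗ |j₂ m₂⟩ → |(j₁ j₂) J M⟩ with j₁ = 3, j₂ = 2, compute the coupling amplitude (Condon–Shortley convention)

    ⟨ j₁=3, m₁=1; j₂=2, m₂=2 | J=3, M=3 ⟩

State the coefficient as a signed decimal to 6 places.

√[7·2!4!2!/9! · 4!2!4!0!6!0!] = √(1536)
  +(−1)^2/∏(2,0,0,2,4,0)! = 1/96  (running 1/96)
⟨..|..⟩ = √(1536)·(1/96) = +0.408248

+√(1/6) = +0.408248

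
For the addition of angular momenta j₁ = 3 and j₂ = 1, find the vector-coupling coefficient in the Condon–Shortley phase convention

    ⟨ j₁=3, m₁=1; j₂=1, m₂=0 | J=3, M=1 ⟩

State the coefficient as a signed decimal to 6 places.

triangle: 1!·5!·1!/8! = 120/40320
(j±m)!: 4!·2!·1!·1!·4!·2! = 2304
prefactor² = (2J+1)·Δ·N² = 48
  k=0: +1/(0!·1!·2!·1!·3!·0!) = 1/12
  k=1: −1/(1!·0!·1!·0!·4!·1!) = -1/24
Σ = 1/24  ⇒  CG² = 48·1/24² = 1/12
CG = +√(1/12) = +0.288675

+√(1/12) ≈ +0.288675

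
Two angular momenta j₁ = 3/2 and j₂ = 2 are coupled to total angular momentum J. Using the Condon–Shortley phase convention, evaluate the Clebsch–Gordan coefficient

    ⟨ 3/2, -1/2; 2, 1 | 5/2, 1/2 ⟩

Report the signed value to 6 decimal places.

j₁+j₂−J=1  J+j₁−j₂=2  J−j₁+j₂=3  j₁+j₂+J+1=7
(j₁±m₁, j₂±m₂, J±M) = (1,2,3,1,3,2)
P² = 72/35
sum k=0..1:
  [0] +1/12 = 1/12
  [1] −1/2 = -1/2
S = -5/12
C² = P²·S² = 5/14 ; C = -0.597614

-0.597614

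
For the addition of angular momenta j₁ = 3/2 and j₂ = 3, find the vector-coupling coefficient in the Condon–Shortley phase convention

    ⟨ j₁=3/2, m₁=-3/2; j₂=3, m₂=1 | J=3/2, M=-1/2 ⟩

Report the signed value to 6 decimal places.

-0.338062  (= −√(4/35))

√[4·3!0!3!/7! · 0!3!4!2!1!2!] = √(576/35)
  +(−1)^3/∏(3,0,0,1,0,2)! = -1/12  (running -1/12)
⟨..|..⟩ = √(576/35)·(-1/12) = -0.338062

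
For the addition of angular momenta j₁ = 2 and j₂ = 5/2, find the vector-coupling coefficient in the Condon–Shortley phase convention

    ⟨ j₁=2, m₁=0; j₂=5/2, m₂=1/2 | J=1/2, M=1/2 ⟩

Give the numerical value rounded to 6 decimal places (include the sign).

√[2·4!0!1!/6! · 2!2!3!2!1!0!] = √(16/5)
  +(−1)^2/∏(2,2,0,1,0,0)! = 1/4  (running 1/4)
⟨..|..⟩ = √(16/5)·(1/4) = +0.447214

+√(1/5) ≈ +0.447214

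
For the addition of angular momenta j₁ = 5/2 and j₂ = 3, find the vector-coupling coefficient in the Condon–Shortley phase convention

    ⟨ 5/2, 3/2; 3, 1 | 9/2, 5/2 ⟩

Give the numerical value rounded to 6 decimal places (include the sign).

+0.317821

√[10·1!4!5!/11! · 4!1!4!2!7!2!] = √(92160/11)
  +(−1)^0/∏(0,1,1,4,3,1)! = 1/144  (running 1/144)
  +(−1)^1/∏(1,0,0,3,4,2)! = -1/288  (running 1/288)
⟨..|..⟩ = √(92160/11)·(1/288) = +0.317821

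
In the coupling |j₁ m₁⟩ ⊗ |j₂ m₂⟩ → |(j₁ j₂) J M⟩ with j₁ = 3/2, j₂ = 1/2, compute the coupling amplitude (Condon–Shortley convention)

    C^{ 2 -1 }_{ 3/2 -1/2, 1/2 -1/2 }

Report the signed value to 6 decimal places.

+0.866025

√[5·0!3!1!/5! · 1!2!0!1!1!3!] = √(3)
  +(−1)^0/∏(0,0,2,0,1,1)! = 1/2  (running 1/2)
⟨..|..⟩ = √(3)·(1/2) = +0.866025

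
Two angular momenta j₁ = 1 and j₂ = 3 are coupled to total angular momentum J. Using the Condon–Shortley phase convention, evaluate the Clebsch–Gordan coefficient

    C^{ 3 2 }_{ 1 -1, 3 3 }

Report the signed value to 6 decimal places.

√[7·1!1!5!/8! · 0!2!6!0!5!1!] = √(3600)
  +(−1)^1/∏(1,0,1,5,0,0)! = -1/120  (running -1/120)
⟨..|..⟩ = √(3600)·(-1/120) = -0.500000

-0.500000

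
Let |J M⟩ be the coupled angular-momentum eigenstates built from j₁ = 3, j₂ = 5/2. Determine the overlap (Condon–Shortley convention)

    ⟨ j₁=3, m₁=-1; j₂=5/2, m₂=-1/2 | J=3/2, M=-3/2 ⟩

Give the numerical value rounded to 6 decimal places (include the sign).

+√(9/35) ≈ +0.507093

√[4·4!2!1!/8! · 2!4!2!3!0!3!] = √(576/35)
  +(−1)^2/∏(2,2,2,0,0,1)! = 1/8  (running 1/8)
⟨..|..⟩ = √(576/35)·(1/8) = +0.507093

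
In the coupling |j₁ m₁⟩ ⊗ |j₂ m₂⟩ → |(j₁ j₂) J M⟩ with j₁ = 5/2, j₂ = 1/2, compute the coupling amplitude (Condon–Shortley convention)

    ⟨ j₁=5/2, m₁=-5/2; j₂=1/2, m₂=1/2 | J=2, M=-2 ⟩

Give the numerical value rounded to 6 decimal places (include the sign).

-0.912871  (= −√(5/6))

√[5·1!4!0!/6! · 0!5!1!0!0!4!] = √(480)
  +(−1)^1/∏(1,0,4,0,0,0)! = -1/24  (running -1/24)
⟨..|..⟩ = √(480)·(-1/24) = -0.912871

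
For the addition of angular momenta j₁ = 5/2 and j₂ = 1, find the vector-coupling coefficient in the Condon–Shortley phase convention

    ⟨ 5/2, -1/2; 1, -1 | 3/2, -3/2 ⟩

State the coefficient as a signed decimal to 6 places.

triangle: 2!·3!·0!/6! = 12/720
(j±m)!: 2!·3!·0!·2!·0!·3! = 144
prefactor² = (2J+1)·Δ·N² = 48/5
  k=0: +1/(0!·2!·3!·0!·0!·0!) = 1/12
Σ = 1/12  ⇒  CG² = 48/5·1/12² = 1/15
CG = +√(1/15) = +0.258199

+0.258199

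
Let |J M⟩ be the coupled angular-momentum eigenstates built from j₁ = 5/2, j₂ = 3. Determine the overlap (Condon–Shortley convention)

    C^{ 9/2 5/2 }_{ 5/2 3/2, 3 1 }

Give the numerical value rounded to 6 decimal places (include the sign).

√[10·1!4!5!/11! · 4!1!4!2!7!2!] = √(92160/11)
  +(−1)^0/∏(0,1,1,4,3,1)! = 1/144  (running 1/144)
  +(−1)^1/∏(1,0,0,3,4,2)! = -1/288  (running 1/288)
⟨..|..⟩ = √(92160/11)·(1/288) = +0.317821

+√(10/99) ≈ +0.317821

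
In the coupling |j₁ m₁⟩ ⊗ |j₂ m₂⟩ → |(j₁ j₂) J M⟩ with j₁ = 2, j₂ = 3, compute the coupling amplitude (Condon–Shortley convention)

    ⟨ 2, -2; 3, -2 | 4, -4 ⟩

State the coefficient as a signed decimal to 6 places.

triangle: 1!×3!×5!/10! = 720/3628800
(j±m)!: 0!×4!×1!×5!×0!×8! = 116121600
prefactor² = (2J+1)×Δ×N² = 207360
  k=1: −1/(1!×0!×3!×0!×0!×5!) = -1/720
Σ = -1/720  ⇒  CG² = 207360×(-1/720)² = 2/5
CG = −√(2/5) = -0.632456

−√(2/5) = -0.632456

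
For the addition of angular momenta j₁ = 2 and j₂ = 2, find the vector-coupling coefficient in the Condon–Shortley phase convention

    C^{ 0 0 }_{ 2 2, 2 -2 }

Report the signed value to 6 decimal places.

+√(1/5) = +0.447214

j₁+j₂−J=4  J+j₁−j₂=0  J−j₁+j₂=0  j₁+j₂+J+1=5
(j₁±m₁, j₂±m₂, J±M) = (4,0,0,4,0,0)
P² = 576/5
sum k=0..0:
  [0] +1/24 = 1/24
S = 1/24
C² = P²·S² = 1/5 ; C = +0.447214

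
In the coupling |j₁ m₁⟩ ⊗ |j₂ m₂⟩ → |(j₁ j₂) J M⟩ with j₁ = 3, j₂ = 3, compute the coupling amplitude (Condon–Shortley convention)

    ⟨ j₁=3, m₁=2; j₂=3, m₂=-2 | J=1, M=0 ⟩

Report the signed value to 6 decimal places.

triangle: 5!·1!·1!/8! = 120/40320
(j±m)!: 5!·1!·1!·5!·1!·1! = 14400
prefactor² = (2J+1)·Δ·N² = 900/7
  k=0: +1/(0!·5!·1!·1!·0!·0!) = 1/120
  k=1: −1/(1!·4!·0!·0!·1!·1!) = -1/24
Σ = -1/30  ⇒  CG² = 900/7·(-1/30)² = 1/7
CG = −√(1/7) = -0.377964

−√(1/7) = -0.377964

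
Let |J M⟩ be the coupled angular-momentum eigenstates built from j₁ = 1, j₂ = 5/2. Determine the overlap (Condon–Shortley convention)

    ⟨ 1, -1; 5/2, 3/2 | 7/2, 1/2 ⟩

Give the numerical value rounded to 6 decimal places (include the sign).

+√(1/7) = +0.377964

j₁+j₂−J=0  J+j₁−j₂=2  J−j₁+j₂=5  j₁+j₂+J+1=8
(j₁±m₁, j₂±m₂, J±M) = (0,2,4,1,4,3)
P² = 2304/7
sum k=0..0:
  [0] +1/48 = 1/48
S = 1/48
C² = P²·S² = 1/7 ; C = +0.377964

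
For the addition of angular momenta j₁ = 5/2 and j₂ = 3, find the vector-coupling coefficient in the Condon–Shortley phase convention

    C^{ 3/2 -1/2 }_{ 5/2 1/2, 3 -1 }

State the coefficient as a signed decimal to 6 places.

-0.097590  (= −√(1/105))

√[4·4!1!2!/8! · 3!2!2!4!1!2!] = √(192/35)
  +(−1)^1/∏(1,3,1,1,0,1)! = -1/6  (running -1/6)
  +(−1)^2/∏(2,2,0,0,1,2)! = 1/8  (running -1/24)
⟨..|..⟩ = √(192/35)·(-1/24) = -0.097590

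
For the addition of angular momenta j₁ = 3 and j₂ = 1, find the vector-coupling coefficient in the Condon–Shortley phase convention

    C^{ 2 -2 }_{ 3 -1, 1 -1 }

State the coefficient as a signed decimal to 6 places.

triangle: 2!×4!×0!/7! = 48/5040
(j±m)!: 2!×4!×0!×2!×0!×4! = 2304
prefactor² = (2J+1)×Δ×N² = 768/7
  k=0: +1/(0!×2!×4!×0!×0!×0!) = 1/48
Σ = 1/48  ⇒  CG² = 768/7×1/48² = 1/21
CG = +√(1/21) = +0.218218

+√(1/21) ≈ +0.218218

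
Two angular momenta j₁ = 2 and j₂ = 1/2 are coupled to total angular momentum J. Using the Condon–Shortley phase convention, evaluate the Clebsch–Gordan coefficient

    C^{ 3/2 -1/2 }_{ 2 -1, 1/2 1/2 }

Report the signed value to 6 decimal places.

triangle: 1!·3!·0!/5! = 6/120
(j±m)!: 1!·3!·1!·0!·1!·2! = 12
prefactor² = (2J+1)·Δ·N² = 12/5
  k=1: −1/(1!·0!·2!·0!·1!·0!) = -1/2
Σ = -1/2  ⇒  CG² = 12/5·(-1/2)² = 3/5
CG = −√(3/5) = -0.774597

−√(3/5) ≈ -0.774597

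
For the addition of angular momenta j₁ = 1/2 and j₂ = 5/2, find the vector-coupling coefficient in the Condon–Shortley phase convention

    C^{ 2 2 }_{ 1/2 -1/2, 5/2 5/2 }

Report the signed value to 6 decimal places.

−√(5/6) ≈ -0.912871

triangle: 1!×0!×4!/6! = 24/720
(j±m)!: 0!×1!×5!×0!×4!×0! = 2880
prefactor² = (2J+1)×Δ×N² = 480
  k=1: −1/(1!×0!×0!×4!×0!×0!) = -1/24
Σ = -1/24  ⇒  CG² = 480×(-1/24)² = 5/6
CG = −√(5/6) = -0.912871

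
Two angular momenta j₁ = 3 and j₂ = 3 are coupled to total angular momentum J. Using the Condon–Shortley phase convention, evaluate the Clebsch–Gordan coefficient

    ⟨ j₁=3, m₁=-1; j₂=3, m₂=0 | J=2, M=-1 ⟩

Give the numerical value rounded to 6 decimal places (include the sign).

+0.154303  (= +√(1/42))

triangle: 4!*2!*2!/9! = 96/362880
(j±m)!: 2!*4!*3!*3!*1!*3! = 10368
prefactor² = (2J+1)*Δ*N² = 96/7
  k=2: +1/(2!*2!*2!*1!*0!*1!) = 1/8
  k=3: −1/(3!*1!*1!*0!*1!*2!) = -1/12
Σ = 1/24  ⇒  CG² = 96/7*1/24² = 1/42
CG = +√(1/42) = +0.154303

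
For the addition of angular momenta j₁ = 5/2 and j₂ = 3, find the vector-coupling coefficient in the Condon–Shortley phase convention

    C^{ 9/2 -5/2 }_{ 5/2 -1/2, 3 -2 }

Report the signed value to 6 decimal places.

triangle: 1!*4!*5!/11! = 2880/39916800
(j±m)!: 2!*3!*1!*5!*2!*7! = 14515200
prefactor² = (2J+1)*Δ*N² = 115200/11
  k=0: +1/(0!*1!*3!*1!*1!*4!) = 1/144
  k=1: −1/(1!*0!*2!*0!*2!*5!) = -1/480
Σ = 7/1440  ⇒  CG² = 115200/11*7/1440² = 49/198
CG = +√(49/198) = +0.497468

+0.497468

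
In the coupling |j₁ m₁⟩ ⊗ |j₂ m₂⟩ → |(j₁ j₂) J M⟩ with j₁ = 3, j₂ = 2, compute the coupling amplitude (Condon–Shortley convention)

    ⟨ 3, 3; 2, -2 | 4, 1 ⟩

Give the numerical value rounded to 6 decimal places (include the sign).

√[9·1!5!3!/10! · 6!0!0!4!5!3!] = √(155520/7)
  +(−1)^0/∏(0,1,0,0,5,3)! = 1/720  (running 1/720)
⟨..|..⟩ = √(155520/7)·(1/720) = +0.207020

+0.207020  (= +√(3/70))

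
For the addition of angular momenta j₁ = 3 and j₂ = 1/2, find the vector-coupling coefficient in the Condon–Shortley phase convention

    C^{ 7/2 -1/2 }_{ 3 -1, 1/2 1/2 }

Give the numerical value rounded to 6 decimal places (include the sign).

j₁+j₂−J=0  J+j₁−j₂=6  J−j₁+j₂=1  j₁+j₂+J+1=8
(j₁±m₁, j₂±m₂, J±M) = (2,4,1,0,3,4)
P² = 6912/7
sum k=0..0:
  [0] +1/48 = 1/48
S = 1/48
C² = P²·S² = 3/7 ; C = +0.654654

+0.654654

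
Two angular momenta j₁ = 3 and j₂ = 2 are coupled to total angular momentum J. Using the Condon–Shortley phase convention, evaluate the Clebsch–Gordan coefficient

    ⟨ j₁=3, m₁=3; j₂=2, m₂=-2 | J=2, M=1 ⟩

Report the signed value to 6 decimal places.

triangle: 3!*3!*1!/8! = 36/40320
(j±m)!: 6!*0!*0!*4!*3!*1! = 103680
prefactor² = (2J+1)*Δ*N² = 3240/7
  k=0: +1/(0!*3!*0!*0!*3!*1!) = 1/36
Σ = 1/36  ⇒  CG² = 3240/7*1/36² = 5/14
CG = +√(5/14) = +0.597614

+0.597614  (= +√(5/14))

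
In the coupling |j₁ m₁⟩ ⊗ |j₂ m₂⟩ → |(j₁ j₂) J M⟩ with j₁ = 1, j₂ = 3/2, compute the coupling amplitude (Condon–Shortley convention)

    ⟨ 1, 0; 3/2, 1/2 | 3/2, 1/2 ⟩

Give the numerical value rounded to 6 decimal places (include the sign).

triangle: 1!×1!×2!/5! = 2/120
(j±m)!: 1!×1!×2!×1!×2!×1! = 4
prefactor² = (2J+1)×Δ×N² = 4/15
  k=0: +1/(0!×1!×1!×2!×0!×0!) = 1/2
  k=1: −1/(1!×0!×0!×1!×1!×1!) = -1
Σ = -1/2  ⇒  CG² = 4/15×(-1/2)² = 1/15
CG = −√(1/15) = -0.258199

−√(1/15) = -0.258199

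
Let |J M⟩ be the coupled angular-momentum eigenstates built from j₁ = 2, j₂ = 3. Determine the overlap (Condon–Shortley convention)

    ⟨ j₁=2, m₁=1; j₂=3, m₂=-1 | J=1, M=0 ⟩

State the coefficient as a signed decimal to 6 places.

√[3·4!0!2!/7! · 3!1!2!4!1!1!] = √(288/35)
  +(−1)^1/∏(1,3,0,1,0,1)! = -1/6  (running -1/6)
⟨..|..⟩ = √(288/35)·(-1/6) = -0.478091

-0.478091  (= −√(8/35))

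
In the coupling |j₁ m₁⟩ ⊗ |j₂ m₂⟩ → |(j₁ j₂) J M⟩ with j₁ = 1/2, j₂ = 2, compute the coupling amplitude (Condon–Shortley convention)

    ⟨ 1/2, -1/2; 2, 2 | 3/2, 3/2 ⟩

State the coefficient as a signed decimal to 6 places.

√[4·1!0!3!/5! · 0!1!4!0!3!0!] = √(144/5)
  +(−1)^1/∏(1,0,0,3,0,0)! = -1/6  (running -1/6)
⟨..|..⟩ = √(144/5)·(-1/6) = -0.894427

−√(4/5) ≈ -0.894427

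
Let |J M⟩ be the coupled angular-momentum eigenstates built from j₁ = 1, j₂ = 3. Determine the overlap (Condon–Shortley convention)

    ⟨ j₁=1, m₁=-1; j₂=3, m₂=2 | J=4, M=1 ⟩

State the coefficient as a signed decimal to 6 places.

+0.327327  (= +√(3/28))

triangle: 0!·2!·6!/9! = 1440/362880
(j±m)!: 0!·2!·5!·1!·5!·3! = 172800
prefactor² = (2J+1)·Δ·N² = 43200/7
  k=0: +1/(0!·0!·2!·5!·0!·1!) = 1/240
Σ = 1/240  ⇒  CG² = 43200/7·1/240² = 3/28
CG = +√(3/28) = +0.327327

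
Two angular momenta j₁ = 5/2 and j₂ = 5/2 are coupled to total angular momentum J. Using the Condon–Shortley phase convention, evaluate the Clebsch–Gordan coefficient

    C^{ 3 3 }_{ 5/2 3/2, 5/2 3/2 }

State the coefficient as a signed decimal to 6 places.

-0.666667  (= −√(4/9))

j₁+j₂−J=2  J+j₁−j₂=3  J−j₁+j₂=3  j₁+j₂+J+1=9
(j₁±m₁, j₂±m₂, J±M) = (4,1,4,1,6,0)
P² = 576
sum k=1..1:
  [1] −1/36 = -1/36
S = -1/36
C² = P²·S² = 4/9 ; C = -0.666667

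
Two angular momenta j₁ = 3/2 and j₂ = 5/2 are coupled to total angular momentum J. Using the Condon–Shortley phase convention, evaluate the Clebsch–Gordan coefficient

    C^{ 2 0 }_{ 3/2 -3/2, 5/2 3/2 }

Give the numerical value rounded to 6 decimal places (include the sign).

triangle: 2!·1!·3!/7! = 12/5040
(j±m)!: 0!·3!·4!·1!·2!·2! = 576
prefactor² = (2J+1)·Δ·N² = 48/7
  k=2: +1/(2!·0!·1!·2!·0!·1!) = 1/4
Σ = 1/4  ⇒  CG² = 48/7·1/4² = 3/7
CG = +√(3/7) = +0.654654

+0.654654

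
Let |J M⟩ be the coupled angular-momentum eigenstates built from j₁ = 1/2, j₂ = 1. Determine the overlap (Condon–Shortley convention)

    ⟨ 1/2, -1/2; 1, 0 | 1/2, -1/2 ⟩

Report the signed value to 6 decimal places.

√[2·1!0!1!/3! · 0!1!1!1!0!1!] = √(1/3)
  +(−1)^1/∏(1,0,0,0,0,1)! = -1  (running -1)
⟨..|..⟩ = √(1/3)·(-1) = -0.577350

-0.577350  (= −√(1/3))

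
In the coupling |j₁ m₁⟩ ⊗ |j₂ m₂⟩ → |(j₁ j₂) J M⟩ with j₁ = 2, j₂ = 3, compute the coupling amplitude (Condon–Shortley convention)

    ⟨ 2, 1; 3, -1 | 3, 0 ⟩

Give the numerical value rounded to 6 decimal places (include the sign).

triangle: 2!*2!*4!/9! = 96/362880
(j±m)!: 3!*1!*2!*4!*3!*3! = 10368
prefactor² = (2J+1)*Δ*N² = 96/5
  k=0: +1/(0!*2!*1!*2!*1!*2!) = 1/8
  k=1: −1/(1!*1!*0!*1!*2!*3!) = -1/12
Σ = 1/24  ⇒  CG² = 96/5*1/24² = 1/30
CG = +√(1/30) = +0.182574

+√(1/30) ≈ +0.182574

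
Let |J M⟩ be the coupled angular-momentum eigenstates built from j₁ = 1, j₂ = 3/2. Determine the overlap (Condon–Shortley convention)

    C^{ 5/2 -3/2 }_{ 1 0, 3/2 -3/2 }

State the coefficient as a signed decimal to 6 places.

√[6·0!2!3!/6! · 1!1!0!3!1!4!] = √(72/5)
  +(−1)^0/∏(0,0,1,0,1,3)! = 1/6  (running 1/6)
⟨..|..⟩ = √(72/5)·(1/6) = +0.632456

+√(2/5) = +0.632456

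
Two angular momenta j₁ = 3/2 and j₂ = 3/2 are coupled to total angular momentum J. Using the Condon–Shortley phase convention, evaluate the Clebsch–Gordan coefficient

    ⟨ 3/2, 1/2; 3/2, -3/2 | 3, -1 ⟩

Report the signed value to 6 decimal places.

+√(1/5) = +0.447214

√[7·0!3!3!/7! · 2!1!0!3!2!4!] = √(144/5)
  +(−1)^0/∏(0,0,1,0,2,3)! = 1/12  (running 1/12)
⟨..|..⟩ = √(144/5)·(1/12) = +0.447214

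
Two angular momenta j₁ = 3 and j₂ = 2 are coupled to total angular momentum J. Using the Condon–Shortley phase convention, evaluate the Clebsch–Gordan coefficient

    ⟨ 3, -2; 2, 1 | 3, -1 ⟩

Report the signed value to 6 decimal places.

+√(1/4) ≈ +0.500000

j₁+j₂−J=2  J+j₁−j₂=4  J−j₁+j₂=2  j₁+j₂+J+1=9
(j₁±m₁, j₂±m₂, J±M) = (1,5,3,1,2,4)
P² = 64
sum k=1..2:
  [1] −1/48 = -1/48
  [2] +1/12 = 1/12
S = 1/16
C² = P²·S² = 1/4 ; C = +0.500000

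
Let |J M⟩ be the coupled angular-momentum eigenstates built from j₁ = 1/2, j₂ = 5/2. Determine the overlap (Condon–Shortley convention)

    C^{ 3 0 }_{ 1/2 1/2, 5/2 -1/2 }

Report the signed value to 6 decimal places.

j₁+j₂−J=0  J+j₁−j₂=1  J−j₁+j₂=5  j₁+j₂+J+1=7
(j₁±m₁, j₂±m₂, J±M) = (1,0,2,3,3,3)
P² = 72
sum k=0..0:
  [0] +1/12 = 1/12
S = 1/12
C² = P²·S² = 1/2 ; C = +0.707107

+0.707107  (= +√(1/2))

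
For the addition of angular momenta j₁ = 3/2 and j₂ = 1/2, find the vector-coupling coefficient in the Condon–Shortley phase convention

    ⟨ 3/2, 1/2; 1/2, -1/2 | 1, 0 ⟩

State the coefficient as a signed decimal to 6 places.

+√(1/2) = +0.707107

j₁+j₂−J=1  J+j₁−j₂=2  J−j₁+j₂=0  j₁+j₂+J+1=4
(j₁±m₁, j₂±m₂, J±M) = (2,1,0,1,1,1)
P² = 1/2
sum k=0..0:
  [0] +1/1 = 1
S = 1
C² = P²·S² = 1/2 ; C = +0.707107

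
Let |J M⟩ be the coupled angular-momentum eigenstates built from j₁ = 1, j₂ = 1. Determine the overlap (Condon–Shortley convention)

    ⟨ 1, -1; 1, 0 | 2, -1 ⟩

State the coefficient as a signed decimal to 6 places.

√[5·0!2!2!/5! · 0!2!1!1!1!3!] = √(2)
  +(−1)^0/∏(0,0,2,1,0,1)! = 1/2  (running 1/2)
⟨..|..⟩ = √(2)·(1/2) = +0.707107

+√(1/2) = +0.707107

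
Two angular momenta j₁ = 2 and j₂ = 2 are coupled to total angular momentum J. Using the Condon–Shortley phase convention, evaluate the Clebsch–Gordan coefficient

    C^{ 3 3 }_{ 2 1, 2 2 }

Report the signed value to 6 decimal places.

triangle: 1!×3!×3!/8! = 36/40320
(j±m)!: 3!×1!×4!×0!×6!×0! = 103680
prefactor² = (2J+1)×Δ×N² = 648
  k=1: −1/(1!×0!×0!×3!×3!×0!) = -1/36
Σ = -1/36  ⇒  CG² = 648×(-1/36)² = 1/2
CG = −√(1/2) = -0.707107

−√(1/2) ≈ -0.707107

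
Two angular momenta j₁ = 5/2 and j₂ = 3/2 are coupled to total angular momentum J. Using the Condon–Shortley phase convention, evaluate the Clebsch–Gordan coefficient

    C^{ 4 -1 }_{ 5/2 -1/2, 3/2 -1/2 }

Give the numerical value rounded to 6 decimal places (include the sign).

triangle: 0!·5!·3!/9! = 720/362880
(j±m)!: 2!·3!·1!·2!·3!·5! = 17280
prefactor² = (2J+1)·Δ·N² = 2160/7
  k=0: +1/(0!·0!·3!·1!·2!·2!) = 1/24
Σ = 1/24  ⇒  CG² = 2160/7·1/24² = 15/28
CG = +√(15/28) = +0.731925

+√(15/28) ≈ +0.731925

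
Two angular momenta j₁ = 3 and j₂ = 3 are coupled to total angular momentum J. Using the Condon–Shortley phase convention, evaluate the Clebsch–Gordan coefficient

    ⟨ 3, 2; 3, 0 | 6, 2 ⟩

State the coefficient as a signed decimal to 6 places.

+0.492366

√[13·0!6!6!/13! · 5!1!3!3!8!4!] = √(49766400/11)
  +(−1)^0/∏(0,0,1,3,5,3)! = 1/4320  (running 1/4320)
⟨..|..⟩ = √(49766400/11)·(1/4320) = +0.492366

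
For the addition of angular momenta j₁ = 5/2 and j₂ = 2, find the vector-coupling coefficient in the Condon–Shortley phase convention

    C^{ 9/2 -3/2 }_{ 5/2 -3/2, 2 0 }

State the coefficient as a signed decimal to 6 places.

√[10·0!5!4!/10! · 1!4!2!2!3!6!] = √(23040/7)
  +(−1)^0/∏(0,0,4,2,1,2)! = 1/96  (running 1/96)
⟨..|..⟩ = √(23040/7)·(1/96) = +0.597614

+0.597614  (= +√(5/14))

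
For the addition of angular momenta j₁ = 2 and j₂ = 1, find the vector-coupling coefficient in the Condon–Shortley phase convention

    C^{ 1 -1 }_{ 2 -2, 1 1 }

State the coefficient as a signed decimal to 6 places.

+√(3/5) ≈ +0.774597

triangle: 2!·2!·0!/5! = 4/120
(j±m)!: 0!·4!·2!·0!·0!·2! = 96
prefactor² = (2J+1)·Δ·N² = 48/5
  k=2: +1/(2!·0!·2!·0!·0!·0!) = 1/4
Σ = 1/4  ⇒  CG² = 48/5·1/4² = 3/5
CG = +√(3/5) = +0.774597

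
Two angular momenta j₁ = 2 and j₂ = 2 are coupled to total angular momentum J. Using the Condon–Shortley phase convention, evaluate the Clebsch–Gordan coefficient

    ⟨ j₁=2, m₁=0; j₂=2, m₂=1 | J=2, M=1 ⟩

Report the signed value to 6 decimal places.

−√(1/14) ≈ -0.267261

√[5·2!2!2!/7! · 2!2!3!1!3!1!] = √(8/7)
  +(−1)^1/∏(1,1,1,2,1,0)! = -1/2  (running -1/2)
  +(−1)^2/∏(2,0,0,1,2,1)! = 1/4  (running -1/4)
⟨..|..⟩ = √(8/7)·(-1/4) = -0.267261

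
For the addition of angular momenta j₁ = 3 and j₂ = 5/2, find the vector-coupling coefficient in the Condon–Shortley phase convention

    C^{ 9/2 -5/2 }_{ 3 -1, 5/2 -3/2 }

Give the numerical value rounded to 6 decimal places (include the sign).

+√(10/99) = +0.317821

√[10·1!5!4!/11! · 2!4!1!4!2!7!] = √(92160/11)
  +(−1)^0/∏(0,1,4,1,1,3)! = 1/144  (running 1/144)
  +(−1)^1/∏(1,0,3,0,2,4)! = -1/288  (running 1/288)
⟨..|..⟩ = √(92160/11)·(1/288) = +0.317821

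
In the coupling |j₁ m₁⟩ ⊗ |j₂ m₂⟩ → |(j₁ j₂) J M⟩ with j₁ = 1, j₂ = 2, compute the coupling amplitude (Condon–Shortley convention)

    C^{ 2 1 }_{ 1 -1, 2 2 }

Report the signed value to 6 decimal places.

-0.577350  (= −√(1/3))

√[5·1!1!3!/6! · 0!2!4!0!3!1!] = √(12)
  +(−1)^1/∏(1,0,1,3,0,0)! = -1/6  (running -1/6)
⟨..|..⟩ = √(12)·(-1/6) = -0.577350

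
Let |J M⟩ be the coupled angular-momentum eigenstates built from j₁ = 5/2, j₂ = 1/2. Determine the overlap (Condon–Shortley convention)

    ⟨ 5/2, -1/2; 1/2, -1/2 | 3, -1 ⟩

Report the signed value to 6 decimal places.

+0.816497  (= +√(2/3))

√[7·0!5!1!/7! · 2!3!0!1!2!4!] = √(96)
  +(−1)^0/∏(0,0,3,0,2,1)! = 1/12  (running 1/12)
⟨..|..⟩ = √(96)·(1/12) = +0.816497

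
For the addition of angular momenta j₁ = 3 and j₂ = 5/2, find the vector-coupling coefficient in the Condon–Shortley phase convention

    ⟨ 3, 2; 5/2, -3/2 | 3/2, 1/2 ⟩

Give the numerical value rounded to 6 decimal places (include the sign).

-0.218218  (= −√(1/21))

j₁+j₂−J=4  J+j₁−j₂=2  J−j₁+j₂=1  j₁+j₂+J+1=8
(j₁±m₁, j₂±m₂, J±M) = (5,1,1,4,2,1)
P² = 192/7
sum k=0..1:
  [0] +1/24 = 1/24
  [1] −1/12 = -1/12
S = -1/24
C² = P²·S² = 1/21 ; C = -0.218218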